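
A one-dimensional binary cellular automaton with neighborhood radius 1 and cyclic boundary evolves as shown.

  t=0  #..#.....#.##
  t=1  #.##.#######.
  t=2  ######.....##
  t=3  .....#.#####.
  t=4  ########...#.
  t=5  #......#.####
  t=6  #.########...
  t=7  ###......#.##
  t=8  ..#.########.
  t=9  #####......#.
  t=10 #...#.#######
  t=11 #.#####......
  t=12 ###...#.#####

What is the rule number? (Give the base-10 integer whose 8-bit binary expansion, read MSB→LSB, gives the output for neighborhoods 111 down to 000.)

  ###|.  b7=0 t=0,i=12
  ##.|#  b6=1 t=0,i=0
  #.#|#  b5=1 t=0,i=10
  #..|.  b4=0 t=0,i=1
  .##|#  b3=1 t=0,i=11
  .#.|#  b2=1 t=0,i=3
  ..#|#  b1=1 t=0,i=2
  ...|#  b0=1 t=0,i=5
  bits 01101111 = 111

111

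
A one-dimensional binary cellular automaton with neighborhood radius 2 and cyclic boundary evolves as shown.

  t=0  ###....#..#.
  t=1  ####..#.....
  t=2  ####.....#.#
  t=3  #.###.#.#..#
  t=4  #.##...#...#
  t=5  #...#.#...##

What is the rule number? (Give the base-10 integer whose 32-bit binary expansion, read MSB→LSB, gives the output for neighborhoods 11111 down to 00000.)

  ##### -> .   bit 31 = 0  t=2,i=1
  ####. -> #   bit 30 = 1  t=1,i=2
  ###.# -> .   bit 29 = 0  t=3,i=4
  ###.. -> #   bit 28 = 1  t=0,i=2
  ##.## -> .   bit 27 = 0  t=3,i=1
  ##.#. -> .   bit 26 = 0  t=3,i=5
  ##..# -> .   bit 25 = 0  t=1,i=4
  ##... -> #   bit 24 = 1  t=0,i=3
  #.### -> #   bit 23 = 1  t=0,i=0
  #.##. -> .   bit 22 = 0  t=4,i=2
  #.#.# -> .   bit 21 = 0  t=3,i=6
  #.#.. -> .   bit 20 = 0  t=3,i=8
  #..## -> .   bit 19 = 0  t=3,i=10
  #..#. -> .   bit 18 = 0  t=0,i=9
  #...# -> .   bit 17 = 0  t=4,i=5
  #.... -> .   bit 16 = 0  t=0,i=4
  .#### -> #   bit 15 = 1  t=1,i=1
  .###. -> #   bit 14 = 1  t=0,i=1
  .##.# -> #   bit 13 = 1  t=3,i=0
  .##.. -> .   bit 12 = 0  t=4,i=3
  .#.## -> .   bit 11 = 0  t=0,i=11
  .#.#. -> #   bit 10 = 1  t=3,i=7
  .#..# -> .   bit 9 = 0  t=0,i=8
  .#... -> .   bit 8 = 0  t=1,i=7
  ..### -> #   bit 7 = 1  t=1,i=0
  ..##. -> #   bit 6 = 1  t=3,i=11
  ..#.# -> .   bit 5 = 0  t=0,i=10
  ..#.. -> .   bit 4 = 0  t=0,i=7
  ...## -> #   bit 3 = 1  t=1,i=11
  ...#. -> #   bit 2 = 1  t=0,i=6
  ....# -> .   bit 1 = 0  t=0,i=5
  ..... -> #   bit 0 = 1  t=1,i=9
  bits 01010001100000001110010011001101 = 1367401677

1367401677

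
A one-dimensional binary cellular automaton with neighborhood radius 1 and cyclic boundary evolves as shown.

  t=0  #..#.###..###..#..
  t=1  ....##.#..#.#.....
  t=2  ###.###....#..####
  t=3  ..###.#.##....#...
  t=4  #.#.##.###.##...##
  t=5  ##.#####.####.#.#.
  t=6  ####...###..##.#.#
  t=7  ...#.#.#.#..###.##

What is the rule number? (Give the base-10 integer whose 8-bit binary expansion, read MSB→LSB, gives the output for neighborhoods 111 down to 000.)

105

  nb ###: next=.  (t=0,i=6, bit7=0)
  nb ##.: next=#  (t=0,i=7, bit6=1)
  nb #.#: next=#  (t=0,i=4, bit5=1)
  nb #..: next=.  (t=0,i=1, bit4=0)
  nb .##: next=#  (t=0,i=5, bit3=1)
  nb .#.: next=.  (t=0,i=0, bit2=0)
  nb ..#: next=.  (t=0,i=2, bit1=0)
  nb ...: next=#  (t=1,i=0, bit0=1)
  bits 01101001 = 105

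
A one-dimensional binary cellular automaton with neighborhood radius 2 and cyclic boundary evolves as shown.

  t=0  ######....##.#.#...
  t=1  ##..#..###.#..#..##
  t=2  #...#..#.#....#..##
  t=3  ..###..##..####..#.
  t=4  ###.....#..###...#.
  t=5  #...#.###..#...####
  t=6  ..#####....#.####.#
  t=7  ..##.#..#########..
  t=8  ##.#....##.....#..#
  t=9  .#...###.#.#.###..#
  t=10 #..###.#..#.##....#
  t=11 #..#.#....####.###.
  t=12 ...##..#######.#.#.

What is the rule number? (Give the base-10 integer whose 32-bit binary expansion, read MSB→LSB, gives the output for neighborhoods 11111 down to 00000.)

  nb #####: next=.  (t=0,i=2, bit31=0)
  nb ####.: next=#  (t=0,i=4, bit30=1)
  nb ###.#: next=#  (t=1,i=9, bit29=1)
  nb ###..: next=.  (t=0,i=5, bit28=0)
  nb ##.##: next=.  (t=11,i=14, bit27=0)
  nb ##.#.: next=.  (t=0,i=12, bit26=0)
  nb ##..#: next=.  (t=1,i=2, bit25=0)
  nb ##...: next=.  (t=0,i=6, bit24=0)
  nb #.###: next=#  (t=4,i=0, bit23=1)
  nb #.##.: next=#  (t=10,i=12, bit22=1)
  nb #.#.#: next=.  (t=0,i=13, bit21=0)
  nb #.#..: next=.  (t=0,i=15, bit20=0)
  nb #..##: next=.  (t=1,i=6, bit19=0)
  nb #..#.: next=.  (t=1,i=3, bit18=0)
  nb #...#: next=#  (t=0,i=17, bit17=1)
  nb #....: next=#  (t=0,i=7, bit16=1)
  nb .####: next=#  (t=0,i=1, bit15=1)
  nb .###.: next=.  (t=1,i=8, bit14=0)
  nb .##.#: next=#  (t=0,i=11, bit13=1)
  nb .##..: next=#  (t=3,i=8, bit12=1)
  nb .#.##: next=#  (t=4,i=18, bit11=1)
  nb .#.#.: next=#  (t=0,i=14, bit10=1)
  nb .#..#: next=.  (t=1,i=5, bit9=0)
  nb .#...: next=.  (t=0,i=16, bit8=0)
  nb ..###: next=#  (t=0,i=0, bit7=1)
  nb ..##.: next=.  (t=0,i=10, bit6=0)
  nb ..#.#: next=#  (t=2,i=7, bit5=1)
  nb ..#..: next=#  (t=1,i=4, bit4=1)
  nb ...##: next=#  (t=0,i=9, bit3=1)
  nb ...#.: next=#  (t=2,i=3, bit2=1)
  nb ....#: next=#  (t=0,i=8, bit1=1)
  nb .....: next=.  (t=4,i=5, bit0=0)
  bits 01100000110000111011110010111110 = 1623440574

1623440574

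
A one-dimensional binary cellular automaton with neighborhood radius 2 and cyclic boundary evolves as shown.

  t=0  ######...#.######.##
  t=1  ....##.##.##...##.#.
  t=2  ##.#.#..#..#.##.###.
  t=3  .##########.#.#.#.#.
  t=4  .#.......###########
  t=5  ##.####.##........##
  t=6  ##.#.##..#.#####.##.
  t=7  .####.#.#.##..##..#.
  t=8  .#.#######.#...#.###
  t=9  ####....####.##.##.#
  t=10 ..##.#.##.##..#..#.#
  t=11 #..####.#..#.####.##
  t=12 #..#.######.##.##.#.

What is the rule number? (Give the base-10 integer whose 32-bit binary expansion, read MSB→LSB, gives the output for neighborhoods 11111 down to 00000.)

  [31] ##### => .  t=0,i=0
  [30] ####. => #  t=0,i=4
  [29] ###.# => #  t=0,i=16
  [28] ###.. => #  t=0,i=5
  [27] ##.## => .  t=0,i=17
  [26] ##.#. => #  t=1,i=17
  [25] ##..# => .  t=6,i=7
  [24] ##... => .  t=0,i=6
  [23] #.### => #  t=0,i=11
  [22] #.##. => .  t=1,i=7
  [21] #.#.# => #  t=2,i=3
  [20] #.#.. => #  t=1,i=18
  [19] #..## => .  t=3,i=0
  [18] #..#. => #  t=2,i=7
  [17] #...# => #  t=0,i=7
  [16] #.... => #  t=1,i=0
  [15] .#### => .  t=0,i=12
  [14] .###. => .  t=2,i=17
  [13] .##.# => #  t=1,i=5
  [12] .##.. => #  t=1,i=11
  [11] .#.## => #  t=0,i=10
  [10] .#.#. => #  t=2,i=4
  [9] .#..# => #  t=2,i=6
  [8] .#... => .  t=1,i=19
  [7] ..### => #  t=3,i=1
  [6] ..##. => .  t=1,i=4
  [5] ..#.# => .  t=0,i=9
  [4] ..#.. => #  t=2,i=8
  [3] ...## => #  t=1,i=3
  [2] ...#. => #  t=0,i=8
  [1] ....# => .  t=1,i=2
  [0] ..... => #  t=1,i=1
  bits 01110100101101110011111010011101 = 1958166173

1958166173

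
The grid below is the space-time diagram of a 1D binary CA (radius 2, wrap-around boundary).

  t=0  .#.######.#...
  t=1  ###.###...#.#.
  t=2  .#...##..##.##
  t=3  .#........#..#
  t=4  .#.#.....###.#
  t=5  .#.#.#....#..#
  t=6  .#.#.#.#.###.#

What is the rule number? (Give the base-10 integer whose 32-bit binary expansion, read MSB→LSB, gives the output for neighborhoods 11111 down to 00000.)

2419190324

  ##### -> #   bit 31 = 1  t=0,i=5
  ####. -> .   bit 30 = 0  t=0,i=7
  ###.# -> .   bit 29 = 0  t=0,i=8
  ###.. -> #   bit 28 = 1  t=1,i=6
  ##.## -> .   bit 27 = 0  t=1,i=3
  ##.#. -> .   bit 26 = 0  t=0,i=9
  ##..# -> .   bit 25 = 0  t=2,i=7
  ##... -> .   bit 24 = 0  t=1,i=7
  #.### -> .   bit 23 = 0  t=0,i=3
  #.##. -> .   bit 22 = 0  t=2,i=12
  #.#.# -> #   bit 21 = 1  t=1,i=12
  #.#.. -> #   bit 20 = 1  t=0,i=10
  #..## -> .   bit 19 = 0  t=2,i=8
  #..#. -> .   bit 18 = 0  t=3,i=12
  #...# -> .   bit 17 = 0  t=1,i=8
  #.... -> #   bit 16 = 1  t=0,i=12
  .#### -> #   bit 15 = 1  t=0,i=4
  .###. -> #   bit 14 = 1  t=1,i=1
  .##.# -> #   bit 13 = 1  t=2,i=10
  .##.. -> .   bit 12 = 0  t=2,i=6
  .#.## -> #   bit 11 = 1  t=0,i=2
  .#.#. -> .   bit 10 = 0  t=1,i=11
  .#..# -> #   bit 9 = 1  t=3,i=11
  .#... -> .   bit 8 = 0  t=0,i=11
  ..### -> .   bit 7 = 0  t=4,i=9
  ..##. -> .   bit 6 = 0  t=2,i=5
  ..#.# -> #   bit 5 = 1  t=0,i=1
  ..#.. -> #   bit 4 = 1  t=3,i=10
  ...## -> .   bit 3 = 0  t=2,i=4
  ...#. -> #   bit 2 = 1  t=0,i=0
  ....# -> .   bit 1 = 0  t=0,i=13
  ..... -> .   bit 0 = 0  t=3,i=4
  bits 10010000001100011110101000110100 = 2419190324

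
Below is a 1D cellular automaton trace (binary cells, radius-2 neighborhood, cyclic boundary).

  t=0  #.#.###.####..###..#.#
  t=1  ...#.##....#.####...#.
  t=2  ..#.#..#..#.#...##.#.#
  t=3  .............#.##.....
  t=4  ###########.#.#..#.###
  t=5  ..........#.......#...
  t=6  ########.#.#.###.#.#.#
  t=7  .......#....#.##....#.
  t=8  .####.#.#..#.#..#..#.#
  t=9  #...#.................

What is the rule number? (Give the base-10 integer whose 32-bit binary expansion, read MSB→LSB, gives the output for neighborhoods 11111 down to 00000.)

  nb #####: next=.  (t=4,i=0, bit31=0)
  nb ####.: next=.  (t=0,i=10, bit30=0)
  nb ###.#: next=#  (t=0,i=6, bit29=1)
  nb ###..: next=#  (t=0,i=11, bit28=1)
  nb ##.##: next=.  (t=0,i=7, bit27=0)
  nb ##.#.: next=.  (t=0,i=1, bit26=0)
  nb ##..#: next=.  (t=0,i=12, bit25=0)
  nb ##...: next=#  (t=1,i=7, bit24=1)
  nb #.###: next=.  (t=0,i=4, bit23=0)
  nb #.##.: next=.  (t=0,i=21, bit22=0)
  nb #.#.#: next=.  (t=0,i=2, bit21=0)
  nb #.#..: next=.  (t=2,i=4, bit20=0)
  nb #..##: next=#  (t=0,i=13, bit19=1)
  nb #..#.: next=.  (t=0,i=18, bit18=0)
  nb #...#: next=.  (t=1,i=18, bit17=0)
  nb #....: next=.  (t=1,i=0, bit16=0)
  nb .####: next=.  (t=0,i=9, bit15=0)
  nb .###.: next=#  (t=0,i=5, bit14=1)
  nb .##.#: next=.  (t=0,i=0, bit13=0)
  nb .##..: next=.  (t=1,i=6, bit12=0)
  nb .#.##: next=#  (t=0,i=3, bit11=1)
  nb .#.#.: next=.  (t=2,i=3, bit10=0)
  nb .#..#: next=.  (t=2,i=0, bit9=0)
  nb .#...: next=#  (t=1,i=21, bit8=1)
  nb ..###: next=#  (t=0,i=14, bit7=1)
  nb ..##.: next=#  (t=2,i=16, bit6=1)
  nb ..#.#: next=.  (t=0,i=19, bit5=0)
  nb ..#..: next=.  (t=1,i=20, bit4=0)
  nb ...##: next=#  (t=2,i=15, bit3=1)
  nb ...#.: next=#  (t=1,i=2, bit2=1)
  nb ....#: next=.  (t=1,i=1, bit1=0)
  nb .....: next=#  (t=3,i=0, bit0=1)
  bits 00110001000010000100100111001101 = 822626765

822626765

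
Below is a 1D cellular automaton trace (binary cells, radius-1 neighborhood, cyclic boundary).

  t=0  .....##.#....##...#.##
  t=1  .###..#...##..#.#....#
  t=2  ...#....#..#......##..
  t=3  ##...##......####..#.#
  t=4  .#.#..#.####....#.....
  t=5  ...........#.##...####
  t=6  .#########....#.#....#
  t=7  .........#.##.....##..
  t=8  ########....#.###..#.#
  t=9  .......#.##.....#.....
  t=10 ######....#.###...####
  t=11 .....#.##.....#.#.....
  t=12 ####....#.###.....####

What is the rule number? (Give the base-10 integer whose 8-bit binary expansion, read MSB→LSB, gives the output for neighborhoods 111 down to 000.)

  [7] ### => .  t=1,i=2
  [6] ##. => #  t=0,i=6
  [5] #.# => .  t=0,i=7
  [4] #.. => .  t=0,i=0
  [3] .## => .  t=0,i=5
  [2] .#. => .  t=0,i=8
  [1] ..# => .  t=0,i=4
  [0] ... => #  t=0,i=1
  bits 01000001 = 65

65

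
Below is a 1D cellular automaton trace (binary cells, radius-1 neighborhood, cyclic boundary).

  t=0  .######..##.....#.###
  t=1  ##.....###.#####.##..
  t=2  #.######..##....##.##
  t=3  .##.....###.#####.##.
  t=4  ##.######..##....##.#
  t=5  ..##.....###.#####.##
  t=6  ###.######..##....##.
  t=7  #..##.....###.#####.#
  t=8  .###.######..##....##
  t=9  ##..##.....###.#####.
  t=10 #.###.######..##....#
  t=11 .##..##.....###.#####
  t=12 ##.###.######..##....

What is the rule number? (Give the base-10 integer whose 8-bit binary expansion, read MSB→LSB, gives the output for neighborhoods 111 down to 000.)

  [7] ### => .  t=0,i=2
  [6] ##. => .  t=0,i=6
  [5] #.# => #  t=0,i=0
  [4] #.. => #  t=0,i=7
  [3] .## => #  t=0,i=1
  [2] .#. => .  t=0,i=16
  [1] ..# => #  t=0,i=8
  [0] ... => #  t=0,i=12
  bits 00111011 = 59

59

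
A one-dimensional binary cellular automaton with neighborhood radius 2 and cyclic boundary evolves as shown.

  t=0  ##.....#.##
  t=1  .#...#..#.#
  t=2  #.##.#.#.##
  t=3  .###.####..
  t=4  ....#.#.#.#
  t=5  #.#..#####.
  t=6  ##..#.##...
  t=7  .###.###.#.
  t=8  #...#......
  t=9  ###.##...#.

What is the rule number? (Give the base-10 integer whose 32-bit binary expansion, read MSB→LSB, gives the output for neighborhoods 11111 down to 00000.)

2590948626

  [31] ##### => #  t=5,i=7
  [30] ####. => .  t=0,i=0
  [29] ###.# => .  t=2,i=0
  [28] ###.. => #  t=0,i=1
  [27] ##.## => #  t=2,i=1
  [26] ##.#. => .  t=2,i=4
  [25] ##..# => #  t=6,i=2
  [24] ##... => .  t=0,i=2
  [23] #.### => .  t=0,i=9
  [22] #.##. => #  t=2,i=2
  [21] #.#.# => #  t=1,i=10
  [20] #.#.. => .  t=1,i=1
  [19] #..## => #  t=5,i=4
  [18] #..#. => #  t=1,i=7
  [17] #...# => #  t=1,i=3
  [16] #.... => .  t=0,i=3
  [15] .#### => #  t=0,i=10
  [14] .###. => .  t=2,i=10
  [13] .##.# => #  t=2,i=3
  [12] .##.. => #  t=6,i=1
  [11] .#.## => #  t=0,i=8
  [10] .#.#. => #  t=1,i=0
  [9] .#..# => .  t=1,i=6
  [8] .#... => #  t=1,i=2
  [7] ..### => .  t=3,i=1
  [6] ..##. => .  t=6,i=0
  [5] ..#.# => .  t=0,i=7
  [4] ..#.. => #  t=1,i=5
  [3] ...## => .  t=3,i=0
  [2] ...#. => .  t=0,i=6
  [1] ....# => #  t=0,i=5
  [0] ..... => .  t=0,i=4
  bits 10011010011011101011110100010010 = 2590948626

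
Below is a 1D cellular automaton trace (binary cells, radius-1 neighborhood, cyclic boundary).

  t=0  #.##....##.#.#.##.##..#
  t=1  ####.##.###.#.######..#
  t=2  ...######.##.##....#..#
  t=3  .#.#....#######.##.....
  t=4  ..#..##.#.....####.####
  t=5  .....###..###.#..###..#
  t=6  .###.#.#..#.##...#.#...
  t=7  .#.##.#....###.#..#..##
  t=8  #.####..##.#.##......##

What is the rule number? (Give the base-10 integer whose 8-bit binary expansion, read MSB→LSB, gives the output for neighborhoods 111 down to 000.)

  ### -> .   bit 7 = 0  t=1,i=0
  ##. -> #   bit 6 = 1  t=0,i=0
  #.# -> #   bit 5 = 1  t=0,i=1
  #.. -> .   bit 4 = 0  t=0,i=4
  .## -> #   bit 3 = 1  t=0,i=2
  .#. -> .   bit 2 = 0  t=0,i=11
  ..# -> .   bit 1 = 0  t=0,i=7
  ... -> #   bit 0 = 1  t=0,i=5
  bits 01101001 = 105

105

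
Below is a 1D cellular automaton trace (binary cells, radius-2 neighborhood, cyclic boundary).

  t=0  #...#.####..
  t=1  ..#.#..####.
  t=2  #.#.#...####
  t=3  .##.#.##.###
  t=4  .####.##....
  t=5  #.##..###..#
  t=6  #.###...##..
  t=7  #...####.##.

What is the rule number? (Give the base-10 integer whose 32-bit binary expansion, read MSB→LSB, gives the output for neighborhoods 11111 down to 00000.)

3614617642

  #####|#  b31=1 t=2,i=10
  ####.|#  b30=1 t=0,i=8
  ###.#|.  b29=0 t=2,i=0
  ###..|#  b28=1 t=0,i=9
  ##.##|.  b27=0 t=3,i=0
  ##.#.|#  b26=1 t=2,i=1
  ##..#|#  b25=1 t=0,i=10
  ##...|#  b24=1 t=1,i=11
  #.###|.  b23=0 t=0,i=6
  #.##.|#  b22=1 t=3,i=1
  #.#.#|#  b21=1 t=2,i=2
  #.#..|#  b20=1 t=1,i=4
  #..##|.  b19=0 t=1,i=6
  #..#.|.  b18=0 t=0,i=11
  #...#|#  b17=1 t=0,i=2
  #....|.  b16=0 t=4,i=9
  .####|#  b15=1 t=0,i=7
  .###.|.  b14=0 t=3,i=10
  .##.#|#  b13=1 t=3,i=2
  .##..|#  b12=1 t=4,i=7
  .#.##|.  b11=0 t=0,i=5
  .#.#.|.  b10=0 t=1,i=3
  .#..#|.  b9=0 t=1,i=5
  .#...|.  b8=0 t=0,i=1
  ..###|.  b7=0 t=1,i=7
  ..##.|.  b6=0 t=5,i=11
  ..#.#|#  b5=1 t=0,i=4
  ..#..|.  b4=0 t=0,i=0
  ...##|#  b3=1 t=2,i=7
  ...#.|.  b2=0 t=0,i=3
  ....#|#  b1=1 t=4,i=11
  .....|.  b0=0 t=4,i=10
  bits 11010111011100101011000000101010 = 3614617642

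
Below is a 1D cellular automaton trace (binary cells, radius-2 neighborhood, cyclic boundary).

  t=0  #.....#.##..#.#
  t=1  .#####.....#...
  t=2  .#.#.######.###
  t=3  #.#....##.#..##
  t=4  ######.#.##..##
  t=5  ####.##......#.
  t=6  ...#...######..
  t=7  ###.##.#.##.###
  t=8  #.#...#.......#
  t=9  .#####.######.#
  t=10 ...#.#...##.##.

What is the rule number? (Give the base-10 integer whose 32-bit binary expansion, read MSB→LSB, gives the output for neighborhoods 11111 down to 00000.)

  #####|#  b31=1 t=1,i=3
  ####.|.  b30=0 t=1,i=4
  ###.#|#  b29=1 t=2,i=10
  ###..|#  b28=1 t=1,i=5
  ##.##|.  b27=0 t=2,i=11
  ##.#.|#  b26=1 t=2,i=0
  ##..#|.  b25=0 t=0,i=10
  ##...|#  b24=1 t=0,i=1
  #.###|.  b23=0 t=2,i=5
  #.##.|.  b22=0 t=0,i=8
  #.#.#|.  b21=0 t=2,i=1
  #.#..|#  b20=1 t=3,i=2
  #..##|.  b19=0 t=3,i=12
  #..#.|#  b18=1 t=0,i=11
  #...#|#  b17=1 t=6,i=5
  #....|#  b16=1 t=0,i=2
  .####|.  b15=0 t=1,i=2
  .###.|#  b14=1 t=2,i=13
  .##.#|.  b13=0 t=3,i=8
  .##..|.  b12=0 t=0,i=0
  .#.##|.  b11=0 t=0,i=7
  .#.#.|#  b10=1 t=2,i=2
  .#..#|.  b9=0 t=3,i=11
  .#...|#  b8=1 t=1,i=12
  ..###|#  b7=1 t=1,i=1
  ..##.|#  b6=1 t=3,i=7
  ..#.#|.  b5=0 t=0,i=6
  ..#..|.  b4=0 t=1,i=11
  ...##|.  b3=0 t=1,i=0
  ...#.|#  b2=1 t=0,i=5
  ....#|#  b1=1 t=0,i=4
  .....|#  b0=1 t=0,i=3
  bits 10110101000101110100010111000111 = 3038201287

3038201287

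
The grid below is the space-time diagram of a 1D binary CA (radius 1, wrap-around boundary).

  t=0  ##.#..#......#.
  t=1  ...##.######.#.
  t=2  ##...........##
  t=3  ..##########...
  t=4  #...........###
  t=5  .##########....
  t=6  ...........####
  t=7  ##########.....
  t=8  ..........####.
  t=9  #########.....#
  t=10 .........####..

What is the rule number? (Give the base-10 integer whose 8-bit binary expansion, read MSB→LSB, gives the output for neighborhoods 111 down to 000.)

  nb ###: next=.  (t=1,i=7, bit7=0)
  nb ##.: next=.  (t=0,i=1, bit6=0)
  nb #.#: next=.  (t=0,i=2, bit5=0)
  nb #..: next=#  (t=0,i=4, bit4=1)
  nb .##: next=.  (t=0,i=0, bit3=0)
  nb .#.: next=#  (t=0,i=3, bit2=1)
  nb ..#: next=.  (t=0,i=5, bit1=0)
  nb ...: next=#  (t=0,i=8, bit0=1)
  bits 00010101 = 21

21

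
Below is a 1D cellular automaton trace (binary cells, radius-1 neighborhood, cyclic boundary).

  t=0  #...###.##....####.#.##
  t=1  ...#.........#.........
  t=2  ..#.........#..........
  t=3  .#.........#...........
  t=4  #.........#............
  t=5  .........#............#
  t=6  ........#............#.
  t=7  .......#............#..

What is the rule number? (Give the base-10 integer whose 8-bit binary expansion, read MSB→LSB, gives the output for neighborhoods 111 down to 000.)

  nb ###: next=.  (t=0,i=5, bit7=0)
  nb ##.: next=.  (t=0,i=0, bit6=0)
  nb #.#: next=.  (t=0,i=7, bit5=0)
  nb #..: next=.  (t=0,i=1, bit4=0)
  nb .##: next=.  (t=0,i=4, bit3=0)
  nb .#.: next=.  (t=0,i=19, bit2=0)
  nb ..#: next=#  (t=0,i=3, bit1=1)
  nb ...: next=.  (t=0,i=2, bit0=0)
  bits 00000010 = 2

2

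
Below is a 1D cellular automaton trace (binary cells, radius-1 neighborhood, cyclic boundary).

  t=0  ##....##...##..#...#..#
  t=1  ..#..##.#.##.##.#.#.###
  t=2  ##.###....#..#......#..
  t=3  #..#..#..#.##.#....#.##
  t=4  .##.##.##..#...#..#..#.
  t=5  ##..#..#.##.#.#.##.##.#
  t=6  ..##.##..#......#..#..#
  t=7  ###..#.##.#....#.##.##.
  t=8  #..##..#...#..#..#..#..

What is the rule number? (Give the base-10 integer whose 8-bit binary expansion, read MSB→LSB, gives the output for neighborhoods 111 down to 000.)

26

  ###|.  b7=0 t=0,i=0
  ##.|.  b6=0 t=0,i=1
  #.#|.  b5=0 t=1,i=7
  #..|#  b4=1 t=0,i=2
  .##|#  b3=1 t=0,i=6
  .#.|.  b2=0 t=0,i=15
  ..#|#  b1=1 t=0,i=5
  ...|.  b0=0 t=0,i=3
  bits 00011010 = 26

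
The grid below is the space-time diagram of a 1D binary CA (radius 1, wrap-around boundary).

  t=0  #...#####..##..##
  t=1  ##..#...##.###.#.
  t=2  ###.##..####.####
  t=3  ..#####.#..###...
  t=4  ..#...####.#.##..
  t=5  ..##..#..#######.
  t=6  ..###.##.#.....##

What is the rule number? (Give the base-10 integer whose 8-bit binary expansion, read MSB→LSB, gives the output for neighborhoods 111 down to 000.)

  ### -> .   bit 7 = 0  t=0,i=5
  ##. -> #   bit 6 = 1  t=0,i=0
  #.# -> #   bit 5 = 1  t=1,i=10
  #.. -> #   bit 4 = 1  t=0,i=1
  .## -> #   bit 3 = 1  t=0,i=4
  .#. -> #   bit 2 = 1  t=1,i=4
  ..# -> .   bit 1 = 0  t=0,i=3
  ... -> .   bit 0 = 0  t=0,i=2
  bits 01111100 = 124

124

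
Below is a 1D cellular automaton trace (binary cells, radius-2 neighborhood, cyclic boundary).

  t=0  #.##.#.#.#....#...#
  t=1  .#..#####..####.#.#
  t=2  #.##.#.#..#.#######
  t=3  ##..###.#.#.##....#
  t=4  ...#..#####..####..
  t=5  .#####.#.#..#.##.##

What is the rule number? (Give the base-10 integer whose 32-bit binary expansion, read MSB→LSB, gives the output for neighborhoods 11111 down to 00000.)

1839961718

  ##### -> .   bit 31 = 0  t=1,i=6
  ####. -> #   bit 30 = 1  t=1,i=7
  ###.# -> #   bit 29 = 1  t=1,i=14
  ###.. -> .   bit 28 = 0  t=1,i=8
  ##.## -> #   bit 27 = 1  t=0,i=1
  ##.#. -> #   bit 26 = 1  t=0,i=4
  ##..# -> .   bit 25 = 0  t=1,i=9
  ##... -> #   bit 24 = 1  t=3,i=14
  #.### -> #   bit 23 = 1  t=2,i=12
  #.##. -> .   bit 22 = 0  t=0,i=2
  #.#.# -> #   bit 21 = 1  t=0,i=5
  #.#.. -> .   bit 20 = 0  t=0,i=9
  #..## -> #   bit 19 = 1  t=1,i=3
  #..#. -> .   bit 18 = 0  t=2,i=9
  #...# -> #   bit 17 = 1  t=0,i=16
  #.... -> #   bit 16 = 1  t=0,i=11
  .#### -> #   bit 15 = 1  t=1,i=5
  .###. -> .   bit 14 = 0  t=3,i=0
  .##.# -> .   bit 13 = 0  t=0,i=0
  .##.. -> #   bit 12 = 1  t=3,i=13
  .#.## -> .   bit 11 = 0  t=2,i=11
  .#.#. -> #   bit 10 = 1  t=0,i=6
  .#..# -> #   bit 9 = 1  t=1,i=2
  .#... -> .   bit 8 = 0  t=0,i=10
  ..### -> .   bit 7 = 0  t=1,i=4
  ..##. -> #   bit 6 = 1  t=0,i=18
  ..#.# -> #   bit 5 = 1  t=2,i=10
  ..#.. -> #   bit 4 = 1  t=0,i=14
  ...## -> .   bit 3 = 0  t=0,i=17
  ...#. -> #   bit 2 = 1  t=0,i=13
  ....# -> #   bit 1 = 1  t=0,i=12
  ..... -> .   bit 0 = 0  t=4,i=0
  bits 01101101101010111001011001110110 = 1839961718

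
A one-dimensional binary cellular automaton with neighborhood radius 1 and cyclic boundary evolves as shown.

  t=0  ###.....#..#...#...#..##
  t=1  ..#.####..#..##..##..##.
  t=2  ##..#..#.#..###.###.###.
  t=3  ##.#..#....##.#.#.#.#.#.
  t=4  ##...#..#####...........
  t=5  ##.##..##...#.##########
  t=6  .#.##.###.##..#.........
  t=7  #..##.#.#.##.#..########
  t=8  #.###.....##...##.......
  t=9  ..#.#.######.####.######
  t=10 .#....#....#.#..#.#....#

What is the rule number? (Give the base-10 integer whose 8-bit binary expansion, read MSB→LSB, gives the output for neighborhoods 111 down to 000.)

75

  ### -> .   bit 7 = 0  t=0,i=0
  ##. -> #   bit 6 = 1  t=0,i=2
  #.# -> .   bit 5 = 0  t=1,i=3
  #.. -> .   bit 4 = 0  t=0,i=3
  .## -> #   bit 3 = 1  t=0,i=22
  .#. -> .   bit 2 = 0  t=0,i=8
  ..# -> #   bit 1 = 1  t=0,i=7
  ... -> #   bit 0 = 1  t=0,i=4
  bits 01001011 = 75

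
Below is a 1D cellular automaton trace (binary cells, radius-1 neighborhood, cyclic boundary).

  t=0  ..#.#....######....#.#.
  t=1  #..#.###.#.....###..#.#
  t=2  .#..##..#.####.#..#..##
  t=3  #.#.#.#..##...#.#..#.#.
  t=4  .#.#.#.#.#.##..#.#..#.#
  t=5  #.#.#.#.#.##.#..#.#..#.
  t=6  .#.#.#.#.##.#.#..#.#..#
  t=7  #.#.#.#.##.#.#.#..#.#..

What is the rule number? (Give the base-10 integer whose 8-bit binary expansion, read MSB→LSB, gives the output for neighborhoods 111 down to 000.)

  [7] ### => .  t=0,i=10
  [6] ##. => .  t=0,i=14
  [5] #.# => #  t=0,i=3
  [4] #.. => #  t=0,i=5
  [3] .## => #  t=0,i=9
  [2] .#. => .  t=0,i=2
  [1] ..# => .  t=0,i=1
  [0] ... => #  t=0,i=0
  bits 00111001 = 57

57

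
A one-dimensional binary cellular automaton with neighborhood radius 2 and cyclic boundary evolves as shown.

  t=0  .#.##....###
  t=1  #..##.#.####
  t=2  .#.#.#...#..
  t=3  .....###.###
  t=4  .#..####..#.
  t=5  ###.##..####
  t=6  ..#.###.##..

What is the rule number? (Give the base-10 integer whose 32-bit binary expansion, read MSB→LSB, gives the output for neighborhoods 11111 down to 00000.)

  #####|.  b31=0 t=1,i=10
  ####.|.  b30=0 t=1,i=11
  ###.#|#  b29=1 t=0,i=11
  ###..|.  b28=0 t=1,i=0
  ##.##|.  b27=0 t=3,i=8
  ##.#.|#  b26=1 t=0,i=0
  ##..#|#  b25=1 t=1,i=1
  ##...|.  b24=0 t=0,i=5
  #.###|.  b23=0 t=1,i=8
  #.##.|#  b22=1 t=0,i=3
  #.#.#|.  b21=0 t=0,i=1
  #.#..|#  b20=1 t=2,i=5
  #..##|.  b19=0 t=1,i=2
  #..#.|#  b18=1 t=4,i=0
  #...#|#  b17=1 t=2,i=7
  #....|#  b16=1 t=0,i=6
  .####|#  b15=1 t=1,i=9
  .###.|#  b14=1 t=0,i=10
  .##.#|.  b13=0 t=1,i=4
  .##..|#  b12=1 t=0,i=4
  .#.##|.  b11=0 t=0,i=2
  .#.#.|.  b10=0 t=2,i=2
  .#..#|#  b9=1 t=4,i=2
  .#...|#  b8=1 t=2,i=6
  ..###|#  b7=1 t=0,i=9
  ..##.|#  b6=1 t=1,i=3
  ..#.#|.  b5=0 t=2,i=1
  ..#..|#  b4=1 t=2,i=9
  ...##|#  b3=1 t=0,i=8
  ...#.|.  b2=0 t=2,i=0
  ....#|.  b1=0 t=0,i=7
  .....|.  b0=0 t=3,i=2
  bits 00100110010101111101001111011000 = 643290072

643290072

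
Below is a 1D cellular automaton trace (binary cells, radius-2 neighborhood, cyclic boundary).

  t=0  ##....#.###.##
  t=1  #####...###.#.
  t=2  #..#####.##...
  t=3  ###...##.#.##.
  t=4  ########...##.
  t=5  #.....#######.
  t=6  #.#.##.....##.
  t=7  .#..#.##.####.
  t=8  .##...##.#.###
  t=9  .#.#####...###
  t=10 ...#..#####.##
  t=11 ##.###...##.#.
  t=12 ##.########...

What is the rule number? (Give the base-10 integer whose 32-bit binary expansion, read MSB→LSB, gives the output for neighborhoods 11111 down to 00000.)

  ##### -> .   bit 31 = 0  t=1,i=2
  ####. -> #   bit 30 = 1  t=0,i=0
  ###.# -> #   bit 29 = 1  t=0,i=10
  ###.. -> #   bit 28 = 1  t=0,i=1
  ##.## -> .   bit 27 = 0  t=0,i=11
  ##.#. -> .   bit 26 = 0  t=1,i=11
  ##..# -> #   bit 25 = 1  t=7,i=13
  ##... -> #   bit 24 = 1  t=0,i=2
  #.### -> #   bit 23 = 1  t=0,i=8
  #.##. -> #   bit 22 = 1  t=2,i=9
  #.#.# -> .   bit 21 = 0  t=1,i=12
  #.#.. -> #   bit 20 = 1  t=5,i=0
  #..## -> #   bit 19 = 1  t=2,i=2
  #..#. -> .   bit 18 = 0  t=7,i=0
  #...# -> #   bit 17 = 1  t=1,i=6
  #.... -> #   bit 16 = 1  t=0,i=3
  .#### -> .   bit 15 = 0  t=0,i=13
  .###. -> #   bit 14 = 1  t=0,i=9
  .##.# -> #   bit 13 = 1  t=3,i=7
  .##.. -> .   bit 12 = 0  t=2,i=10
  .#.## -> .   bit 11 = 0  t=0,i=7
  .#.#. -> #   bit 10 = 1  t=6,i=1
  .#..# -> #   bit 9 = 1  t=2,i=1
  .#... -> .   bit 8 = 0  t=5,i=1
  ..### -> .   bit 7 = 0  t=1,i=8
  ..##. -> #   bit 6 = 1  t=3,i=6
  ..#.# -> .   bit 5 = 0  t=0,i=6
  ..#.. -> #   bit 4 = 1  t=2,i=0
  ...## -> #   bit 3 = 1  t=1,i=7
  ...#. -> .   bit 2 = 0  t=0,i=5
  ....# -> #   bit 1 = 1  t=0,i=4
  ..... -> .   bit 0 = 0  t=5,i=3
  bits 01110011110110110110011001011010 = 1943758426

1943758426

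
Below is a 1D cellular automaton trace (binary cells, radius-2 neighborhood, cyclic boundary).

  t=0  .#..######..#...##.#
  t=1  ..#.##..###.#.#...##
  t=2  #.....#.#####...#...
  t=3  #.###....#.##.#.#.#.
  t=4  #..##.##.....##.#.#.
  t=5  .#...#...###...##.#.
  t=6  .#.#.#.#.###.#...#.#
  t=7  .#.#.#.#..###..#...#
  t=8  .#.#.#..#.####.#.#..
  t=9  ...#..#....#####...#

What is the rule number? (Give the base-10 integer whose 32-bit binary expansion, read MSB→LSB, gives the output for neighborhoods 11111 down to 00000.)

  [31] ##### => .  t=0,i=6
  [30] ####. => #  t=0,i=8
  [29] ###.# => #  t=1,i=10
  [28] ###.. => #  t=0,i=9
  [27] ##.## => #  t=4,i=5
  [26] ##.#. => #  t=0,i=18
  [25] ##..# => #  t=0,i=10
  [24] ##... => .  t=2,i=13
  [23] #.### => .  t=2,i=8
  [22] #.##. => .  t=1,i=4
  [21] #.#.# => #  t=0,i=19
  [20] #.#.. => .  t=0,i=1
  [19] #..## => .  t=0,i=3
  [18] #..#. => .  t=0,i=11
  [17] #...# => #  t=0,i=14
  [16] #.... => #  t=2,i=2
  [15] .#### => #  t=0,i=5
  [14] .###. => #  t=1,i=9
  [13] .##.# => .  t=0,i=17
  [12] .##.. => .  t=1,i=5
  [11] .#.## => .  t=1,i=3
  [10] .#.#. => .  t=0,i=0
  [9] .#..# => #  t=0,i=2
  [8] .#... => .  t=0,i=13
  [7] ..### => #  t=0,i=4
  [6] ..##. => .  t=0,i=16
  [5] ..#.# => .  t=1,i=2
  [4] ..#.. => #  t=0,i=12
  [3] ...## => .  t=0,i=15
  [2] ...#. => .  t=2,i=5
  [1] ....# => #  t=2,i=4
  [0] ..... => #  t=2,i=3
  bits 01111110001000111100001010010011 = 2116272787

2116272787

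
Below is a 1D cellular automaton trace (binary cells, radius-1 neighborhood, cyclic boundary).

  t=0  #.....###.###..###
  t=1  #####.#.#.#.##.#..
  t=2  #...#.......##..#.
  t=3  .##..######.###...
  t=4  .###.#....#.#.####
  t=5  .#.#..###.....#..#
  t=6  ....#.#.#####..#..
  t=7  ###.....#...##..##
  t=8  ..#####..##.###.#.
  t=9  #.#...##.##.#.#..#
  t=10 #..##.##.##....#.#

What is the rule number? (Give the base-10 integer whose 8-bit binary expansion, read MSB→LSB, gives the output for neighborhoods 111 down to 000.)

  ###|.  b7=0 t=0,i=7
  ##.|#  b6=1 t=0,i=0
  #.#|.  b5=0 t=0,i=9
  #..|#  b4=1 t=0,i=1
  .##|#  b3=1 t=0,i=6
  .#.|.  b2=0 t=1,i=6
  ..#|.  b1=0 t=0,i=5
  ...|#  b0=1 t=0,i=2
  bits 01011001 = 89

89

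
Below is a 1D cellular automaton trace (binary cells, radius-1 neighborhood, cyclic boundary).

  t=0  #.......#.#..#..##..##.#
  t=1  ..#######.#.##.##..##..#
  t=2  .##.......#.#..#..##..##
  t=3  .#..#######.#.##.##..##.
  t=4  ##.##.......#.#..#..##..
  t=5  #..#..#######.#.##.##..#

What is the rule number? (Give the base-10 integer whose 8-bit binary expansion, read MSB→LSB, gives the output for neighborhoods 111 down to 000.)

15

  nb ###: next=.  (t=1,i=3, bit7=0)
  nb ##.: next=.  (t=0,i=0, bit6=0)
  nb #.#: next=.  (t=0,i=9, bit5=0)
  nb #..: next=.  (t=0,i=1, bit4=0)
  nb .##: next=#  (t=0,i=16, bit3=1)
  nb .#.: next=#  (t=0,i=8, bit2=1)
  nb ..#: next=#  (t=0,i=7, bit1=1)
  nb ...: next=#  (t=0,i=2, bit0=1)
  bits 00001111 = 15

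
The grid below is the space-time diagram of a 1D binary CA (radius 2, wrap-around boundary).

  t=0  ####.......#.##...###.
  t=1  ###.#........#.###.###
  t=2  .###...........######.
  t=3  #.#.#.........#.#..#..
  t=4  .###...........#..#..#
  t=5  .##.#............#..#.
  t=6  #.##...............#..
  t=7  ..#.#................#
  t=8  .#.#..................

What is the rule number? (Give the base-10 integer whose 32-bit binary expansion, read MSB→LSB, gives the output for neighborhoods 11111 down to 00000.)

  #####|.  b31=0 t=1,i=0
  ####.|#  b30=1 t=0,i=2
  ###.#|#  b29=1 t=0,i=20
  ###..|.  b28=0 t=0,i=3
  ##.##|#  b27=1 t=0,i=21
  ##.#.|#  b26=1 t=1,i=3
  ##..#|.  b25=0 t=2,i=21
  ##...|#  b24=1 t=0,i=4
  #.###|#  b23=1 t=0,i=0
  #.##.|#  b22=1 t=0,i=13
  #.#.#|#  b21=1 t=3,i=2
  #.#..|.  b20=0 t=1,i=4
  #..##|#  b19=1 t=2,i=0
  #..#.|#  b18=1 t=3,i=18
  #...#|#  b17=1 t=0,i=16
  #....|.  b16=0 t=0,i=5
  .####|#  b15=1 t=0,i=1
  .###.|#  b14=1 t=0,i=19
  .##.#|#  b13=1 t=5,i=2
  .##..|.  b12=0 t=0,i=14
  .#.##|.  b11=0 t=0,i=12
  .#.#.|#  b10=1 t=3,i=1
  .#..#|.  b9=0 t=3,i=17
  .#...|.  b8=0 t=1,i=5
  ..###|.  b7=0 t=0,i=18
  ..##.|.  b6=0 t=5,i=1
  ..#.#|.  b5=0 t=0,i=11
  ..#..|.  b4=0 t=3,i=19
  ...##|#  b3=1 t=0,i=17
  ...#.|.  b2=0 t=0,i=10
  ....#|.  b1=0 t=0,i=9
  .....|.  b0=0 t=0,i=6
  bits 01101101111011101110010000001000 = 1844372488

1844372488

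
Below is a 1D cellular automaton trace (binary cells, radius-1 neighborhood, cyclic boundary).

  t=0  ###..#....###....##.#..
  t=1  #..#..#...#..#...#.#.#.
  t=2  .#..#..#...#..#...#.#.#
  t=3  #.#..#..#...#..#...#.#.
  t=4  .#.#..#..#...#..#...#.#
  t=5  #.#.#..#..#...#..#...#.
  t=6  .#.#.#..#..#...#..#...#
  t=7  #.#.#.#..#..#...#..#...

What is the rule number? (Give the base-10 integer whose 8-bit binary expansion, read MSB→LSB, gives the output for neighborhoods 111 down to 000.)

56

  nb ###: next=.  (t=0,i=1, bit7=0)
  nb ##.: next=.  (t=0,i=2, bit6=0)
  nb #.#: next=#  (t=0,i=19, bit5=1)
  nb #..: next=#  (t=0,i=3, bit4=1)
  nb .##: next=#  (t=0,i=0, bit3=1)
  nb .#.: next=.  (t=0,i=5, bit2=0)
  nb ..#: next=.  (t=0,i=4, bit1=0)
  nb ...: next=.  (t=0,i=7, bit0=0)
  bits 00111000 = 56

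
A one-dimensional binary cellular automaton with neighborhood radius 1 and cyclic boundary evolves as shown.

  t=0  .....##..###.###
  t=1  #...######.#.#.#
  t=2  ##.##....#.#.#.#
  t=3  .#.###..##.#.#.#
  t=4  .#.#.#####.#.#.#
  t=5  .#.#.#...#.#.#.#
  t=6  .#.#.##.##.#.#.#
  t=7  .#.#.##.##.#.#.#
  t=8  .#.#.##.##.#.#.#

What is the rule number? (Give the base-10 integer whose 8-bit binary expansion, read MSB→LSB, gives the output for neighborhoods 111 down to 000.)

  ###|.  b7=0 t=0,i=10
  ##.|#  b6=1 t=0,i=6
  #.#|.  b5=0 t=0,i=12
  #..|#  b4=1 t=0,i=0
  .##|#  b3=1 t=0,i=5
  .#.|#  b2=1 t=1,i=11
  ..#|#  b1=1 t=0,i=4
  ...|.  b0=0 t=0,i=1
  bits 01011110 = 94

94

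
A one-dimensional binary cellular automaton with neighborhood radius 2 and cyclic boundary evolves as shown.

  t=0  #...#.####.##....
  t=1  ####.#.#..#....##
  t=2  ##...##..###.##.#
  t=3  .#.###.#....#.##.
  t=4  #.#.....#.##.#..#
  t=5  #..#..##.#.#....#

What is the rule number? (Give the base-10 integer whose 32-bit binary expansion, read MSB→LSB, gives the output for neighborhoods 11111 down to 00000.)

  nb #####: next=#  (t=1,i=0, bit31=1)
  nb ####.: next=.  (t=0,i=8, bit30=0)
  nb ###.#: next=.  (t=0,i=9, bit29=0)
  nb ###..: next=#  (t=2,i=1, bit28=1)
  nb ##.##: next=#  (t=0,i=10, bit27=1)
  nb ##.#.: next=.  (t=1,i=4, bit26=0)
  nb ##..#: next=#  (t=2,i=7, bit25=1)
  nb ##...: next=.  (t=0,i=13, bit24=0)
  nb #.###: next=.  (t=0,i=6, bit23=0)
  nb #.##.: next=.  (t=0,i=11, bit22=0)
  nb #.#.#: next=#  (t=1,i=5, bit21=1)
  nb #.#..: next=.  (t=1,i=7, bit20=0)
  nb #..##: next=.  (t=2,i=8, bit19=0)
  nb #..#.: next=#  (t=1,i=9, bit18=1)
  nb #...#: next=#  (t=0,i=2, bit17=1)
  nb #....: next=.  (t=0,i=14, bit16=0)
  nb .####: next=#  (t=0,i=7, bit15=1)
  nb .###.: next=.  (t=2,i=0, bit14=0)
  nb .##.#: next=#  (t=2,i=14, bit13=1)
  nb .##..: next=.  (t=0,i=12, bit12=0)
  nb .#.##: next=#  (t=0,i=5, bit11=1)
  nb .#.#.: next=#  (t=1,i=6, bit10=1)
  nb .#..#: next=.  (t=1,i=8, bit9=0)
  nb .#...: next=#  (t=0,i=1, bit8=1)
  nb ..###: next=.  (t=1,i=15, bit7=0)
  nb ..##.: next=#  (t=2,i=5, bit6=1)
  nb ..#.#: next=.  (t=0,i=4, bit5=0)
  nb ..#..: next=#  (t=0,i=0, bit4=1)
  nb ...##: next=#  (t=1,i=14, bit3=1)
  nb ...#.: next=#  (t=0,i=3, bit2=1)
  nb ....#: next=#  (t=0,i=15, bit1=1)
  nb .....: next=.  (t=4,i=5, bit0=0)
  bits 10011010001001101010110101011110 = 2586226014

2586226014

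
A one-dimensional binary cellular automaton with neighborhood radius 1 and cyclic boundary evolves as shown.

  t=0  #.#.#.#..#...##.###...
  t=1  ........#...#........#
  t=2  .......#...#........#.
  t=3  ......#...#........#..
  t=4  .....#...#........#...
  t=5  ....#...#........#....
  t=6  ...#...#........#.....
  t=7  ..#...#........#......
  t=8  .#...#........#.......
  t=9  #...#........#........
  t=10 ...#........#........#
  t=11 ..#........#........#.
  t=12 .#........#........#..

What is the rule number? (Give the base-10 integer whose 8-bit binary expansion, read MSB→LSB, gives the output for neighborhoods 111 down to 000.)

2

  ### -> .   bit 7 = 0  t=0,i=17
  ##. -> .   bit 6 = 0  t=0,i=14
  #.# -> .   bit 5 = 0  t=0,i=1
  #.. -> .   bit 4 = 0  t=0,i=7
  .## -> .   bit 3 = 0  t=0,i=13
  .#. -> .   bit 2 = 0  t=0,i=0
  ..# -> #   bit 1 = 1  t=0,i=8
  ... -> .   bit 0 = 0  t=0,i=11
  bits 00000010 = 2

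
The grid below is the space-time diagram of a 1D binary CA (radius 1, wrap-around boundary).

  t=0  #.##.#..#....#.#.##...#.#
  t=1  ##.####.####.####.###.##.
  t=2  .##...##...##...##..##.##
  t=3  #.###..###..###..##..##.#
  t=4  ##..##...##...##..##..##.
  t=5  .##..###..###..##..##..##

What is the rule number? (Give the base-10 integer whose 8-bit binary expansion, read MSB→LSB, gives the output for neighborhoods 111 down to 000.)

117

  ### -> .   bit 7 = 0  t=1,i=4
  ##. -> #   bit 6 = 1  t=0,i=0
  #.# -> #   bit 5 = 1  t=0,i=1
  #.. -> #   bit 4 = 1  t=0,i=6
  .## -> .   bit 3 = 0  t=0,i=2
  .#. -> #   bit 2 = 1  t=0,i=5
  ..# -> .   bit 1 = 0  t=0,i=7
  ... -> #   bit 0 = 1  t=0,i=10
  bits 01110101 = 117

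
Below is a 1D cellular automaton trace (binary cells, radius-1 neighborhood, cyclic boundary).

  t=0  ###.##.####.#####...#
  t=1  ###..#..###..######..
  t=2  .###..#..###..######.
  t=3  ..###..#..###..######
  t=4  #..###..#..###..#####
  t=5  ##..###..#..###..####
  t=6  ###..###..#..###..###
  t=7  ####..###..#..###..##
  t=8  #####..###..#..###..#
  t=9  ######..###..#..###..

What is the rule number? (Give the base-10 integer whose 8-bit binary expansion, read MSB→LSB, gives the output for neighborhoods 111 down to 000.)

  ###|#  b7=1 t=0,i=0
  ##.|#  b6=1 t=0,i=2
  #.#|.  b5=0 t=0,i=3
  #..|#  b4=1 t=0,i=17
  .##|.  b3=0 t=0,i=4
  .#.|.  b2=0 t=1,i=5
  ..#|.  b1=0 t=0,i=19
  ...|#  b0=1 t=0,i=18
  bits 11010001 = 209

209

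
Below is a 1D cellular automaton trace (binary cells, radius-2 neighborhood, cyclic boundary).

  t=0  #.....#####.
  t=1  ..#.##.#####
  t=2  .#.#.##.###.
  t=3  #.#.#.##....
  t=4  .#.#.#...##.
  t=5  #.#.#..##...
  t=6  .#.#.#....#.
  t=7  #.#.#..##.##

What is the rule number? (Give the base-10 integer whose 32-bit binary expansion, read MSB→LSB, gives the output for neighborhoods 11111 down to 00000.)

3959926298

  nb #####: next=#  (t=0,i=8, bit31=1)
  nb ####.: next=#  (t=0,i=9, bit30=1)
  nb ###.#: next=#  (t=0,i=10, bit29=1)
  nb ###..: next=.  (t=1,i=11, bit28=0)
  nb ##.##: next=#  (t=1,i=6, bit27=1)
  nb ##.#.: next=#  (t=0,i=11, bit26=1)
  nb ##..#: next=.  (t=1,i=0, bit25=0)
  nb ##...: next=.  (t=3,i=8, bit24=0)
  nb #.###: next=.  (t=1,i=7, bit23=0)
  nb #.##.: next=.  (t=1,i=4, bit22=0)
  nb #.#.#: next=.  (t=2,i=3, bit21=0)
  nb #.#..: next=.  (t=0,i=0, bit20=0)
  nb #..##: next=.  (t=5,i=6, bit19=0)
  nb #..#.: next=#  (t=1,i=1, bit18=1)
  nb #...#: next=#  (t=4,i=7, bit17=1)
  nb #....: next=#  (t=0,i=2, bit16=1)
  nb .####: next=#  (t=0,i=7, bit15=1)
  nb .###.: next=.  (t=2,i=9, bit14=0)
  nb .##.#: next=#  (t=1,i=5, bit13=1)
  nb .##..: next=.  (t=3,i=7, bit12=0)
  nb .#.##: next=#  (t=1,i=3, bit11=1)
  nb .#.#.: next=#  (t=2,i=2, bit10=1)
  nb .#..#: next=#  (t=5,i=5, bit9=1)
  nb .#...: next=.  (t=0,i=1, bit8=0)
  nb ..###: next=.  (t=0,i=6, bit7=0)
  nb ..##.: next=.  (t=4,i=9, bit6=0)
  nb ..#.#: next=.  (t=1,i=2, bit5=0)
  nb ..#..: next=#  (t=6,i=10, bit4=1)
  nb ...##: next=#  (t=0,i=5, bit3=1)
  nb ...#.: next=.  (t=3,i=11, bit2=0)
  nb ....#: next=#  (t=0,i=4, bit1=1)
  nb .....: next=.  (t=0,i=3, bit0=0)
  bits 11101100000001111010111000011010 = 3959926298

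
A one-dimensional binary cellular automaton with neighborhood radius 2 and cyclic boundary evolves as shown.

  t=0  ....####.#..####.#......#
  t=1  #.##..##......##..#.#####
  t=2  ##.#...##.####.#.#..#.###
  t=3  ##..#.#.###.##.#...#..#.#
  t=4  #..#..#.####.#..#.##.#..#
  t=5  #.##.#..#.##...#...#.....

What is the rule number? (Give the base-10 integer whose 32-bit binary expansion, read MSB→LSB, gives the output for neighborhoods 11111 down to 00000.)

  nb #####: next=#  (t=1,i=22, bit31=1)
  nb ####.: next=#  (t=0,i=6, bit30=1)
  nb ###.#: next=#  (t=0,i=7, bit29=1)
  nb ###..: next=.  (t=3,i=1, bit28=0)
  nb ##.##: next=#  (t=1,i=1, bit27=1)
  nb ##.#.: next=.  (t=0,i=8, bit26=0)
  nb ##..#: next=.  (t=1,i=4, bit25=0)
  nb ##...: next=#  (t=1,i=8, bit24=1)
  nb #.###: next=#  (t=1,i=20, bit23=1)
  nb #.##.: next=.  (t=1,i=2, bit22=0)
  nb #.#.#: next=#  (t=2,i=15, bit21=1)
  nb #.#..: next=.  (t=0,i=9, bit20=0)
  nb #..##: next=.  (t=0,i=11, bit19=0)
  nb #..#.: next=#  (t=1,i=17, bit18=1)
  nb #...#: next=.  (t=2,i=5, bit17=0)
  nb #....: next=.  (t=0,i=1, bit16=0)
  nb .####: next=.  (t=0,i=5, bit15=0)
  nb .###.: next=#  (t=3,i=0, bit14=1)
  nb .##.#: next=#  (t=2,i=8, bit13=1)
  nb .##..: next=#  (t=1,i=3, bit12=1)
  nb .#.##: next=.  (t=1,i=19, bit11=0)
  nb .#.#.: next=.  (t=2,i=16, bit10=0)
  nb .#..#: next=.  (t=0,i=10, bit9=0)
  nb .#...: next=#  (t=0,i=0, bit8=1)
  nb ..###: next=.  (t=0,i=4, bit7=0)
  nb ..##.: next=.  (t=1,i=6, bit6=0)
  nb ..#.#: next=.  (t=1,i=18, bit5=0)
  nb ..#..: next=#  (t=0,i=24, bit4=1)
  nb ...##: next=#  (t=0,i=3, bit3=1)
  nb ...#.: next=#  (t=0,i=23, bit2=1)
  nb ....#: next=#  (t=0,i=2, bit1=1)
  nb .....: next=#  (t=0,i=20, bit0=1)
  bits 11101001101001000111000100011111 = 3919868191

3919868191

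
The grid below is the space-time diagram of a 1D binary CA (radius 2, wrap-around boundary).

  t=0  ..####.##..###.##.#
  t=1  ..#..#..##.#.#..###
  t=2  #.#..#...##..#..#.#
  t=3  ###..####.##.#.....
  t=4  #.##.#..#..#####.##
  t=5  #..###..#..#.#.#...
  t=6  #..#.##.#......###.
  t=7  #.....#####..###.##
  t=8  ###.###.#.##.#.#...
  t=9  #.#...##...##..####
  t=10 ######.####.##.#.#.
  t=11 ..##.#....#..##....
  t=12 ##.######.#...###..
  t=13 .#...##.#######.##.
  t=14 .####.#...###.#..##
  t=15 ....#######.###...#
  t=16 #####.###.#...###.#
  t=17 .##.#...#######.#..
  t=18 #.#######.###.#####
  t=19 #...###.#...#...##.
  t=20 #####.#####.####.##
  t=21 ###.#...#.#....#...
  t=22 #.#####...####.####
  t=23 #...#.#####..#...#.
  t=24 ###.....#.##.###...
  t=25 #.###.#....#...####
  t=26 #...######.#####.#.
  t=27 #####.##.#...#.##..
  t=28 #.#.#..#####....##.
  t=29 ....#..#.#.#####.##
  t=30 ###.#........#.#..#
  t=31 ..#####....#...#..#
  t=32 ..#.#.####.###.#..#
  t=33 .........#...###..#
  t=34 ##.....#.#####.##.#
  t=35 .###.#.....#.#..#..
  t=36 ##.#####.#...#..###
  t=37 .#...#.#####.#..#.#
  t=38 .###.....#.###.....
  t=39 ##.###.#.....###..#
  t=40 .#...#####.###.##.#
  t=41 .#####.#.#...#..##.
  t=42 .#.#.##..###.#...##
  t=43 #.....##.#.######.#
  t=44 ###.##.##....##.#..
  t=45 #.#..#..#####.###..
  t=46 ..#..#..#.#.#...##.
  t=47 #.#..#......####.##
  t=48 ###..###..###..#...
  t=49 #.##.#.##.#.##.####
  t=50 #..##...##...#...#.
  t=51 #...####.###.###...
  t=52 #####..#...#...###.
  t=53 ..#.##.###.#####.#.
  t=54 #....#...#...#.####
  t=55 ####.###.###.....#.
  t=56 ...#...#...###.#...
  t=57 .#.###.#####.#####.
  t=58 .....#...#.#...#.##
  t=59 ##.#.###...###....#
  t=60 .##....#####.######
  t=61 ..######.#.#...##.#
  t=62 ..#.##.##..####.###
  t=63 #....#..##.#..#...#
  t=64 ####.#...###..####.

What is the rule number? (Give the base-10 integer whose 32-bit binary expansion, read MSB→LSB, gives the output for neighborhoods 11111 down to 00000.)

3071488410

  [31] ##### => #  t=4,i=13
  [30] ####. => .  t=0,i=4
  [29] ###.# => #  t=0,i=5
  [28] ###.. => #  t=1,i=18
  [27] ##.## => .  t=0,i=6
  [26] ##.#. => #  t=0,i=17
  [25] ##..# => #  t=0,i=9
  [24] ##... => #  t=7,i=1
  [23] #.### => .  t=4,i=17
  [22] #.##. => .  t=0,i=7
  [21] #.#.# => .  t=1,i=11
  [20] #.#.. => #  t=0,i=18
  [19] #..## => .  t=0,i=1
  [18] #..#. => .  t=1,i=1
  [17] #...# => #  t=2,i=7
  [16] #.... => #  t=3,i=15
  [15] .#### => .  t=0,i=3
  [14] .###. => .  t=0,i=12
  [13] .##.# => #  t=0,i=16
  [12] .##.. => #  t=0,i=8
  [11] .#.## => .  t=2,i=17
  [10] .#.#. => .  t=1,i=12
  [9] .#..# => .  t=0,i=0
  [8] .#... => #  t=2,i=6
  [7] ..### => #  t=0,i=2
  [6] ..##. => .  t=1,i=8
  [5] ..#.# => .  t=2,i=16
  [4] ..#.. => #  t=1,i=2
  [3] ...## => #  t=2,i=8
  [2] ...#. => .  t=5,i=18
  [1] ....# => #  t=3,i=17
  [0] ..... => .  t=3,i=16
  bits 10110111000100110011000110011010 = 3071488410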